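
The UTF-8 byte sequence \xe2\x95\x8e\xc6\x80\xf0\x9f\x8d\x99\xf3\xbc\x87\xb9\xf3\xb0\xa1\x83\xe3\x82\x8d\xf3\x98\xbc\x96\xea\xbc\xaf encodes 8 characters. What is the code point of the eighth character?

Offset 0: leading byte 0xE2 = 11100010 → 3-byte char #1 = E2 95 8E.
Offset 3: leading byte 0xC6 = 11000110 → 2-byte char #2 = C6 80.
Offset 5: leading byte 0xF0 = 11110000 → 4-byte char #3 = F0 9F 8D 99.
Offset 9: leading byte 0xF3 = 11110011 → 4-byte char #4 = F3 BC 87 B9.
Offset 13: leading byte 0xF3 = 11110011 → 4-byte char #5 = F3 B0 A1 83.
Offset 17: leading byte 0xE3 = 11100011 → 3-byte char #6 = E3 82 8D.
Offset 20: leading byte 0xF3 = 11110011 → 4-byte char #7 = F3 98 BC 96.
Offset 24: leading byte 0xEA = 11101010 → 3-byte char #8 = EA BC AF.
Leading byte 0xEA = 11101010 matches 1110xxxx → 3-byte sequence.
Byte 1: 0xEA = 11101010, payload 1010 (4 bits).
Byte 2: 0xBC = 10111100 (10xxxxxx ✓), payload 111100.
Byte 3: 0xAF = 10101111 (10xxxxxx ✓), payload 101111.
Concatenate: 1010111100101111 = 0xAF2F (16 bits → U+AF2F).

U+AF2F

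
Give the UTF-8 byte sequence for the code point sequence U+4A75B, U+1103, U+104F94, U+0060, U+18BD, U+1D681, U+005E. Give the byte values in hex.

U+4A75B: 4-byte form → F1 8A 9D 9B.
U+1103: 3-byte form → E1 84 83.
U+104F94: 4-byte form → F4 84 BE 94.
U+0060: 1-byte form → 60.
U+18BD: 3-byte form → E1 A2 BD.
U+1D681: 4-byte form → F0 9D 9A 81.
U+005E: 1-byte form → 5E.
Concatenated (20 bytes): F1 8A 9D 9B E1 84 83 F4 84 BE 94 60 E1 A2 BD F0 9D 9A 81 5E.

F1 8A 9D 9B E1 84 83 F4 84 BE 94 60 E1 A2 BD F0 9D 9A 81 5E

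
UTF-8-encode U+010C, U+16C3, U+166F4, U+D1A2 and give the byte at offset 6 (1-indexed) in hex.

1-indexed offset 6 is 0-indexed offset 5.
U+010C → 2-byte form C4 8C at offsets 0–1.
U+16C3 → 3-byte form E1 9B 83 at offsets 2–4.
U+166F4 → 4-byte form F0 96 9B B4 at offsets 5–8.
Offset 5 falls in char 3's range; it's byte 1 of F0 96 9B B4 = 0xF0.

0xF0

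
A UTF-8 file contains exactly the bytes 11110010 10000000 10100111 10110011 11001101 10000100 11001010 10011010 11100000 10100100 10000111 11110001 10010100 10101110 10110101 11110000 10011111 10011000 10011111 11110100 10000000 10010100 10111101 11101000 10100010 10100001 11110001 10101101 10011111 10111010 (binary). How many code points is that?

Byte at offset 0: 0xF2 = 11110010 → 4-byte char (#1). Advance 4.
Byte at offset 4: 0xCD = 11001101 → 2-byte char (#2). Advance 2.
Byte at offset 6: 0xCA = 11001010 → 2-byte char (#3). Advance 2.
Byte at offset 8: 0xE0 = 11100000 → 3-byte char (#4). Advance 3.
Byte at offset 11: 0xF1 = 11110001 → 4-byte char (#5). Advance 4.
Byte at offset 15: 0xF0 = 11110000 → 4-byte char (#6). Advance 4.
Byte at offset 19: 0xF4 = 11110100 → 4-byte char (#7). Advance 4.
Byte at offset 23: 0xE8 = 11101000 → 3-byte char (#8). Advance 3.
Byte at offset 26: 0xF1 = 11110001 → 4-byte char (#9). Advance 4.
Reached end at offset 30 after 9 code points.

9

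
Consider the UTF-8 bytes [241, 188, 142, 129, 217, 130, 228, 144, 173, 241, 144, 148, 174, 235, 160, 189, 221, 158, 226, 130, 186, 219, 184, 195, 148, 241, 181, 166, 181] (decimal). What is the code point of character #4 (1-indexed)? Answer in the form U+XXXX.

U+5052E

Offset 0: leading byte 0xF1 = 11110001 → 4-byte char #1 = F1 BC 8E 81.
Offset 4: leading byte 0xD9 = 11011001 → 2-byte char #2 = D9 82.
Offset 6: leading byte 0xE4 = 11100100 → 3-byte char #3 = E4 90 AD.
Offset 9: leading byte 0xF1 = 11110001 → 4-byte char #4 = F1 90 94 AE.
Leading byte 0xF1 = 11110001 matches 11110xxx → 4-byte sequence.
Byte 1: 0xF1 = 11110001, payload 001 (3 bits).
Byte 2: 0x90 = 10010000 (10xxxxxx ✓), payload 010000.
Byte 3: 0x94 = 10010100 (10xxxxxx ✓), payload 010100.
Byte 4: 0xAE = 10101110 (10xxxxxx ✓), payload 101110.
Concatenate: 001010000010100101110 = 0x5052E (21 bits → U+5052E).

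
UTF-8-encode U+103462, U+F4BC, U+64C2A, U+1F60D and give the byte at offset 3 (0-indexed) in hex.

U+103462 → 4-byte form F4 83 91 A2 at offsets 0–3.
Offset 3 falls in char 1's range; it's byte 4 of F4 83 91 A2 = 0xA2.

0xA2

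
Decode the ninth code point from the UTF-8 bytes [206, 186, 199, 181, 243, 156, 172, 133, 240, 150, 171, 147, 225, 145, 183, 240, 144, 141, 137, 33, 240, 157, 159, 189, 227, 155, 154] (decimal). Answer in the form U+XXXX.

Offset 0: leading byte 0xCE = 11001110 → 2-byte char #1 = CE BA.
Offset 2: leading byte 0xC7 = 11000111 → 2-byte char #2 = C7 B5.
Offset 4: leading byte 0xF3 = 11110011 → 4-byte char #3 = F3 9C AC 85.
Offset 8: leading byte 0xF0 = 11110000 → 4-byte char #4 = F0 96 AB 93.
Offset 12: leading byte 0xE1 = 11100001 → 3-byte char #5 = E1 91 B7.
Offset 15: leading byte 0xF0 = 11110000 → 4-byte char #6 = F0 90 8D 89.
Offset 19: leading byte 0x21 = 00100001 → 1-byte char #7 = 21.
Offset 20: leading byte 0xF0 = 11110000 → 4-byte char #8 = F0 9D 9F BD.
Offset 24: leading byte 0xE3 = 11100011 → 3-byte char #9 = E3 9B 9A.
Leading byte 0xE3 = 11100011 matches 1110xxxx → 3-byte sequence.
Byte 1: 0xE3 = 11100011, payload 0011 (4 bits).
Byte 2: 0x9B = 10011011 (10xxxxxx ✓), payload 011011.
Byte 3: 0x9A = 10011010 (10xxxxxx ✓), payload 011010.
Concatenate: 0011011011011010 = 0x36DA (16 bits → U+36DA).

U+36DA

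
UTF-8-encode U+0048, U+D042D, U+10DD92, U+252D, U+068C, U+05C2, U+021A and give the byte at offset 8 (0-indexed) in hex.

U+0048 → 1-byte form 48 at offsets 0–0.
U+D042D → 4-byte form F3 90 90 AD at offsets 1–4.
U+10DD92 → 4-byte form F4 8D B6 92 at offsets 5–8.
Offset 8 falls in char 3's range; it's byte 4 of F4 8D B6 92 = 0x92.

0x92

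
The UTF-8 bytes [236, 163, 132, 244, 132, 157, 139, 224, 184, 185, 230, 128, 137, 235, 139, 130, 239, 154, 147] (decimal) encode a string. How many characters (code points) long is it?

6

Byte at offset 0: 0xEC = 11101100 → 3-byte char (#1). Advance 3.
Byte at offset 3: 0xF4 = 11110100 → 4-byte char (#2). Advance 4.
Byte at offset 7: 0xE0 = 11100000 → 3-byte char (#3). Advance 3.
Byte at offset 10: 0xE6 = 11100110 → 3-byte char (#4). Advance 3.
Byte at offset 13: 0xEB = 11101011 → 3-byte char (#5). Advance 3.
Byte at offset 16: 0xEF = 11101111 → 3-byte char (#6). Advance 3.
Reached end at offset 19 after 6 code points.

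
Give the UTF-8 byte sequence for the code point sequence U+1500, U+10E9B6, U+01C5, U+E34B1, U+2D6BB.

U+1500: 3-byte form → E1 94 80.
U+10E9B6: 4-byte form → F4 8E A6 B6.
U+01C5: 2-byte form → C7 85.
U+E34B1: 4-byte form → F3 A3 92 B1.
U+2D6BB: 4-byte form → F0 AD 9A BB.
Concatenated (17 bytes): E1 94 80 F4 8E A6 B6 C7 85 F3 A3 92 B1 F0 AD 9A BB.

E1 94 80 F4 8E A6 B6 C7 85 F3 A3 92 B1 F0 AD 9A BB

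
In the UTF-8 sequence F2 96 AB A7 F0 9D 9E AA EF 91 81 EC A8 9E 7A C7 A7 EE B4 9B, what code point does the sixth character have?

Offset 0: leading byte 0xF2 = 11110010 → 4-byte char #1 = F2 96 AB A7.
Offset 4: leading byte 0xF0 = 11110000 → 4-byte char #2 = F0 9D 9E AA.
Offset 8: leading byte 0xEF = 11101111 → 3-byte char #3 = EF 91 81.
Offset 11: leading byte 0xEC = 11101100 → 3-byte char #4 = EC A8 9E.
Offset 14: leading byte 0x7A = 01111010 → 1-byte char #5 = 7A.
Offset 15: leading byte 0xC7 = 11000111 → 2-byte char #6 = C7 A7.
Leading byte 0xC7 = 11000111 matches 110xxxxx → 2-byte sequence.
Byte 1: 0xC7 = 11000111, payload 00111 (5 bits).
Byte 2: 0xA7 = 10100111 (10xxxxxx ✓), payload 100111.
Concatenate: 00111100111 = 0x1E7 (11 bits → U+01E7).

U+01E7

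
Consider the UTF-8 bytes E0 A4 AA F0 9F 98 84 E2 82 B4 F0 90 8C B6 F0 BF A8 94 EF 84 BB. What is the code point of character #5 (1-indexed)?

Offset 0: leading byte 0xE0 = 11100000 → 3-byte char #1 = E0 A4 AA.
Offset 3: leading byte 0xF0 = 11110000 → 4-byte char #2 = F0 9F 98 84.
Offset 7: leading byte 0xE2 = 11100010 → 3-byte char #3 = E2 82 B4.
Offset 10: leading byte 0xF0 = 11110000 → 4-byte char #4 = F0 90 8C B6.
Offset 14: leading byte 0xF0 = 11110000 → 4-byte char #5 = F0 BF A8 94.
Leading byte 0xF0 = 11110000 matches 11110xxx → 4-byte sequence.
Byte 1: 0xF0 = 11110000, payload 000 (3 bits).
Byte 2: 0xBF = 10111111 (10xxxxxx ✓), payload 111111.
Byte 3: 0xA8 = 10101000 (10xxxxxx ✓), payload 101000.
Byte 4: 0x94 = 10010100 (10xxxxxx ✓), payload 010100.
Concatenate: 000111111101000010100 = 0x3FA14 (21 bits → U+3FA14).

U+3FA14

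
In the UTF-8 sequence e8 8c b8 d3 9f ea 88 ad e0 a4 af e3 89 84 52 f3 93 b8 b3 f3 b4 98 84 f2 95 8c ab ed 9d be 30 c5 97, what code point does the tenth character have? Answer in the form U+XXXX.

U+D77E

Offset 0: leading byte 0xE8 = 11101000 → 3-byte char #1 = E8 8C B8.
Offset 3: leading byte 0xD3 = 11010011 → 2-byte char #2 = D3 9F.
Offset 5: leading byte 0xEA = 11101010 → 3-byte char #3 = EA 88 AD.
Offset 8: leading byte 0xE0 = 11100000 → 3-byte char #4 = E0 A4 AF.
Offset 11: leading byte 0xE3 = 11100011 → 3-byte char #5 = E3 89 84.
Offset 14: leading byte 0x52 = 01010010 → 1-byte char #6 = 52.
Offset 15: leading byte 0xF3 = 11110011 → 4-byte char #7 = F3 93 B8 B3.
Offset 19: leading byte 0xF3 = 11110011 → 4-byte char #8 = F3 B4 98 84.
Offset 23: leading byte 0xF2 = 11110010 → 4-byte char #9 = F2 95 8C AB.
Offset 27: leading byte 0xED = 11101101 → 3-byte char #10 = ED 9D BE.
Leading byte 0xED = 11101101 matches 1110xxxx → 3-byte sequence.
Byte 1: 0xED = 11101101, payload 1101 (4 bits).
Byte 2: 0x9D = 10011101 (10xxxxxx ✓), payload 011101.
Byte 3: 0xBE = 10111110 (10xxxxxx ✓), payload 111110.
Concatenate: 1101011101111110 = 0xD77E (16 bits → U+D77E).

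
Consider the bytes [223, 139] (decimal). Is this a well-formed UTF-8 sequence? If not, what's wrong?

Leading byte 0xDF = 11011111 → 2-byte form.
Continuation bytes 0x8B=10001011 all match 10xxxxxx.
Decoded value 0x7CB is ≥ 0x80 (shortest form) and not a surrogate.

valid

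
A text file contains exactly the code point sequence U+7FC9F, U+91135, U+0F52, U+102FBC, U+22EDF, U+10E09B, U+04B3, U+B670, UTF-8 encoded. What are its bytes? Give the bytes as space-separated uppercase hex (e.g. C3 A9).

F1 BF B2 9F F2 91 84 B5 E0 BD 92 F4 82 BE BC F0 A2 BB 9F F4 8E 82 9B D2 B3 EB 99 B0

U+7FC9F: 4-byte form → F1 BF B2 9F.
U+91135: 4-byte form → F2 91 84 B5.
U+0F52: 3-byte form → E0 BD 92.
U+102FBC: 4-byte form → F4 82 BE BC.
U+22EDF: 4-byte form → F0 A2 BB 9F.
U+10E09B: 4-byte form → F4 8E 82 9B.
U+04B3: 2-byte form → D2 B3.
U+B670: 3-byte form → EB 99 B0.
Concatenated (28 bytes): F1 BF B2 9F F2 91 84 B5 E0 BD 92 F4 82 BE BC F0 A2 BB 9F F4 8E 82 9B D2 B3 EB 99 B0.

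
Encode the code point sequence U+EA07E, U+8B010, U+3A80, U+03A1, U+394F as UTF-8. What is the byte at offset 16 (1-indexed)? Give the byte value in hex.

1-indexed offset 16 is 0-indexed offset 15.
U+EA07E → 4-byte form F3 AA 81 BE at offsets 0–3.
U+8B010 → 4-byte form F2 8B 80 90 at offsets 4–7.
U+3A80 → 3-byte form E3 AA 80 at offsets 8–10.
U+03A1 → 2-byte form CE A1 at offsets 11–12.
U+394F → 3-byte form E3 A5 8F at offsets 13–15.
Offset 15 falls in char 5's range; it's byte 3 of E3 A5 8F = 0x8F.

0x8F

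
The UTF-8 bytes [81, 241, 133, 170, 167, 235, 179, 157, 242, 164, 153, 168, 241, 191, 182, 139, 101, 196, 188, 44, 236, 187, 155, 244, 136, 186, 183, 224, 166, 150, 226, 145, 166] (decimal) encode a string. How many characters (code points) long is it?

Byte at offset 0: 0x51 = 01010001 → 1-byte char (#1). Advance 1.
Byte at offset 1: 0xF1 = 11110001 → 4-byte char (#2). Advance 4.
Byte at offset 5: 0xEB = 11101011 → 3-byte char (#3). Advance 3.
Byte at offset 8: 0xF2 = 11110010 → 4-byte char (#4). Advance 4.
Byte at offset 12: 0xF1 = 11110001 → 4-byte char (#5). Advance 4.
Byte at offset 16: 0x65 = 01100101 → 1-byte char (#6). Advance 1.
Byte at offset 17: 0xC4 = 11000100 → 2-byte char (#7). Advance 2.
Byte at offset 19: 0x2C = 00101100 → 1-byte char (#8). Advance 1.
Byte at offset 20: 0xEC = 11101100 → 3-byte char (#9). Advance 3.
Byte at offset 23: 0xF4 = 11110100 → 4-byte char (#10). Advance 4.
Byte at offset 27: 0xE0 = 11100000 → 3-byte char (#11). Advance 3.
Byte at offset 30: 0xE2 = 11100010 → 3-byte char (#12). Advance 3.
Reached end at offset 33 after 12 code points.

12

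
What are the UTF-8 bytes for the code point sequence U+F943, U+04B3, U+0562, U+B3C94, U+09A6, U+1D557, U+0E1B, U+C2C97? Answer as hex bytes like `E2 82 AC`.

U+F943: 3-byte form → EF A5 83.
U+04B3: 2-byte form → D2 B3.
U+0562: 2-byte form → D5 A2.
U+B3C94: 4-byte form → F2 B3 B2 94.
U+09A6: 3-byte form → E0 A6 A6.
U+1D557: 4-byte form → F0 9D 95 97.
U+0E1B: 3-byte form → E0 B8 9B.
U+C2C97: 4-byte form → F3 82 B2 97.
Concatenated (25 bytes): EF A5 83 D2 B3 D5 A2 F2 B3 B2 94 E0 A6 A6 F0 9D 95 97 E0 B8 9B F3 82 B2 97.

EF A5 83 D2 B3 D5 A2 F2 B3 B2 94 E0 A6 A6 F0 9D 95 97 E0 B8 9B F3 82 B2 97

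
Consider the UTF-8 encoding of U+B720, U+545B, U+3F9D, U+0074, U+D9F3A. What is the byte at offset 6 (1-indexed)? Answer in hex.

1-indexed offset 6 is 0-indexed offset 5.
U+B720 → 3-byte form EB 9C A0 at offsets 0–2.
U+545B → 3-byte form E5 91 9B at offsets 3–5.
Offset 5 falls in char 2's range; it's byte 3 of E5 91 9B = 0x9B.

0x9B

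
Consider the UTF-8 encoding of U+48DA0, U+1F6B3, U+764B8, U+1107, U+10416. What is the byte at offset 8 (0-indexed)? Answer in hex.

U+48DA0 → 4-byte form F1 88 B6 A0 at offsets 0–3.
U+1F6B3 → 4-byte form F0 9F 9A B3 at offsets 4–7.
U+764B8 → 4-byte form F1 B6 92 B8 at offsets 8–11.
Offset 8 falls in char 3's range; it's byte 1 of F1 B6 92 B8 = 0xF1.

0xF1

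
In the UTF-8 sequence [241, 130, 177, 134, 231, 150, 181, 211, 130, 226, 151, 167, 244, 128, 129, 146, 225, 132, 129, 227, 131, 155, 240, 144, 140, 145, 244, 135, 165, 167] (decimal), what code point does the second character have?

U+75B5

Offset 0: leading byte 0xF1 = 11110001 → 4-byte char #1 = F1 82 B1 86.
Offset 4: leading byte 0xE7 = 11100111 → 3-byte char #2 = E7 96 B5.
Leading byte 0xE7 = 11100111 matches 1110xxxx → 3-byte sequence.
Byte 1: 0xE7 = 11100111, payload 0111 (4 bits).
Byte 2: 0x96 = 10010110 (10xxxxxx ✓), payload 010110.
Byte 3: 0xB5 = 10110101 (10xxxxxx ✓), payload 110101.
Concatenate: 0111010110110101 = 0x75B5 (16 bits → U+75B5).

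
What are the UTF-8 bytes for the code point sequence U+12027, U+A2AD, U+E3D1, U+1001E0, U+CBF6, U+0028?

U+12027: 4-byte form → F0 92 80 A7.
U+A2AD: 3-byte form → EA 8A AD.
U+E3D1: 3-byte form → EE 8F 91.
U+1001E0: 4-byte form → F4 80 87 A0.
U+CBF6: 3-byte form → EC AF B6.
U+0028: 1-byte form → 28.
Concatenated (18 bytes): F0 92 80 A7 EA 8A AD EE 8F 91 F4 80 87 A0 EC AF B6 28.

F0 92 80 A7 EA 8A AD EE 8F 91 F4 80 87 A0 EC AF B6 28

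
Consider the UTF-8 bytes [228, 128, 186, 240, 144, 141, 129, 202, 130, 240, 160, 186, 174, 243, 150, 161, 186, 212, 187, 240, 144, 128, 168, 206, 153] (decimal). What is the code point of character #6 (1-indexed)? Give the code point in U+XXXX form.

Offset 0: leading byte 0xE4 = 11100100 → 3-byte char #1 = E4 80 BA.
Offset 3: leading byte 0xF0 = 11110000 → 4-byte char #2 = F0 90 8D 81.
Offset 7: leading byte 0xCA = 11001010 → 2-byte char #3 = CA 82.
Offset 9: leading byte 0xF0 = 11110000 → 4-byte char #4 = F0 A0 BA AE.
Offset 13: leading byte 0xF3 = 11110011 → 4-byte char #5 = F3 96 A1 BA.
Offset 17: leading byte 0xD4 = 11010100 → 2-byte char #6 = D4 BB.
Leading byte 0xD4 = 11010100 matches 110xxxxx → 2-byte sequence.
Byte 1: 0xD4 = 11010100, payload 10100 (5 bits).
Byte 2: 0xBB = 10111011 (10xxxxxx ✓), payload 111011.
Concatenate: 10100111011 = 0x53B (11 bits → U+053B).

U+053B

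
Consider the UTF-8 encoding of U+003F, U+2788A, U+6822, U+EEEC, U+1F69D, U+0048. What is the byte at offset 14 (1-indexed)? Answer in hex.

0x9A

1-indexed offset 14 is 0-indexed offset 13.
U+003F → 1-byte form 3F at offsets 0–0.
U+2788A → 4-byte form F0 A7 A2 8A at offsets 1–4.
U+6822 → 3-byte form E6 A0 A2 at offsets 5–7.
U+EEEC → 3-byte form EE BB AC at offsets 8–10.
U+1F69D → 4-byte form F0 9F 9A 9D at offsets 11–14.
Offset 13 falls in char 5's range; it's byte 3 of F0 9F 9A 9D = 0x9A.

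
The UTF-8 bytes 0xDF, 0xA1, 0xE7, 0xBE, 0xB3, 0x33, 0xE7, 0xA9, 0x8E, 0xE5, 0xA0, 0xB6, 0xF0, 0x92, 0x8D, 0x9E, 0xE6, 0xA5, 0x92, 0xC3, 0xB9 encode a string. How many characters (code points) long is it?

Byte at offset 0: 0xDF = 11011111 → 2-byte char (#1). Advance 2.
Byte at offset 2: 0xE7 = 11100111 → 3-byte char (#2). Advance 3.
Byte at offset 5: 0x33 = 00110011 → 1-byte char (#3). Advance 1.
Byte at offset 6: 0xE7 = 11100111 → 3-byte char (#4). Advance 3.
Byte at offset 9: 0xE5 = 11100101 → 3-byte char (#5). Advance 3.
Byte at offset 12: 0xF0 = 11110000 → 4-byte char (#6). Advance 4.
Byte at offset 16: 0xE6 = 11100110 → 3-byte char (#7). Advance 3.
Byte at offset 19: 0xC3 = 11000011 → 2-byte char (#8). Advance 2.
Reached end at offset 21 after 8 code points.

8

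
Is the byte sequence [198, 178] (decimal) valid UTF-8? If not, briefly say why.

Leading byte 0xC6 = 11000110 → 2-byte form.
Continuation bytes 0xB2=10110010 all match 10xxxxxx.
Decoded value 0x1B2 is ≥ 0x80 (shortest form) and not a surrogate.

valid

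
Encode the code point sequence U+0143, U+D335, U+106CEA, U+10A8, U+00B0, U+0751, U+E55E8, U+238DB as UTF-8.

C5 83 ED 8C B5 F4 86 B3 AA E1 82 A8 C2 B0 DD 91 F3 A5 97 A8 F0 A3 A3 9B

U+0143: 2-byte form → C5 83.
U+D335: 3-byte form → ED 8C B5.
U+106CEA: 4-byte form → F4 86 B3 AA.
U+10A8: 3-byte form → E1 82 A8.
U+00B0: 2-byte form → C2 B0.
U+0751: 2-byte form → DD 91.
U+E55E8: 4-byte form → F3 A5 97 A8.
U+238DB: 4-byte form → F0 A3 A3 9B.
Concatenated (24 bytes): C5 83 ED 8C B5 F4 86 B3 AA E1 82 A8 C2 B0 DD 91 F3 A5 97 A8 F0 A3 A3 9B.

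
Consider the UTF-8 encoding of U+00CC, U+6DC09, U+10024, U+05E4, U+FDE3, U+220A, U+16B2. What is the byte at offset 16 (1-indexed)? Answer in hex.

1-indexed offset 16 is 0-indexed offset 15.
U+00CC → 2-byte form C3 8C at offsets 0–1.
U+6DC09 → 4-byte form F1 AD B0 89 at offsets 2–5.
U+10024 → 4-byte form F0 90 80 A4 at offsets 6–9.
U+05E4 → 2-byte form D7 A4 at offsets 10–11.
U+FDE3 → 3-byte form EF B7 A3 at offsets 12–14.
U+220A → 3-byte form E2 88 8A at offsets 15–17.
Offset 15 falls in char 6's range; it's byte 1 of E2 88 8A = 0xE2.

0xE2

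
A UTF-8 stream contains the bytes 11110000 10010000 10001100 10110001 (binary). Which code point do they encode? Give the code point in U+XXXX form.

U+10331

Leading byte 0xF0 = 11110000 matches 11110xxx → 4-byte sequence.
Byte 1: 0xF0 = 11110000, payload 000 (3 bits).
Byte 2: 0x90 = 10010000 (10xxxxxx ✓), payload 010000.
Byte 3: 0x8C = 10001100 (10xxxxxx ✓), payload 001100.
Byte 4: 0xB1 = 10110001 (10xxxxxx ✓), payload 110001.
Concatenate: 000010000001100110001 = 0x10331 (21 bits → U+10331).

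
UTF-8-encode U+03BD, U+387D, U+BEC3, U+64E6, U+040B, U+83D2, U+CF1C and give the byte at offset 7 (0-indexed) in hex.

U+03BD → 2-byte form CE BD at offsets 0–1.
U+387D → 3-byte form E3 A1 BD at offsets 2–4.
U+BEC3 → 3-byte form EB BB 83 at offsets 5–7.
Offset 7 falls in char 3's range; it's byte 3 of EB BB 83 = 0x83.

0x83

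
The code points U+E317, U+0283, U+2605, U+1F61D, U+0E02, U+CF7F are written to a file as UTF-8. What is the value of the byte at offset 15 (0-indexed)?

U+E317 → 3-byte form EE 8C 97 at offsets 0–2.
U+0283 → 2-byte form CA 83 at offsets 3–4.
U+2605 → 3-byte form E2 98 85 at offsets 5–7.
U+1F61D → 4-byte form F0 9F 98 9D at offsets 8–11.
U+0E02 → 3-byte form E0 B8 82 at offsets 12–14.
U+CF7F → 3-byte form EC BD BF at offsets 15–17.
Offset 15 falls in char 6's range; it's byte 1 of EC BD BF = 0xEC.

0xEC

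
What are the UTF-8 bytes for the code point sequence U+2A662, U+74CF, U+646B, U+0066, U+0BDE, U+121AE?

F0 AA 99 A2 E7 93 8F E6 91 AB 66 E0 AF 9E F0 92 86 AE

U+2A662: 4-byte form → F0 AA 99 A2.
U+74CF: 3-byte form → E7 93 8F.
U+646B: 3-byte form → E6 91 AB.
U+0066: 1-byte form → 66.
U+0BDE: 3-byte form → E0 AF 9E.
U+121AE: 4-byte form → F0 92 86 AE.
Concatenated (18 bytes): F0 AA 99 A2 E7 93 8F E6 91 AB 66 E0 AF 9E F0 92 86 AE.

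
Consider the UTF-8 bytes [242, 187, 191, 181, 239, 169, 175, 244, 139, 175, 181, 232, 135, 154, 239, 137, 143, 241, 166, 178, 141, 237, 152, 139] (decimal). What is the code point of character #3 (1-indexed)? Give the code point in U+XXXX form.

Offset 0: leading byte 0xF2 = 11110010 → 4-byte char #1 = F2 BB BF B5.
Offset 4: leading byte 0xEF = 11101111 → 3-byte char #2 = EF A9 AF.
Offset 7: leading byte 0xF4 = 11110100 → 4-byte char #3 = F4 8B AF B5.
Leading byte 0xF4 = 11110100 matches 11110xxx → 4-byte sequence.
Byte 1: 0xF4 = 11110100, payload 100 (3 bits).
Byte 2: 0x8B = 10001011 (10xxxxxx ✓), payload 001011.
Byte 3: 0xAF = 10101111 (10xxxxxx ✓), payload 101111.
Byte 4: 0xB5 = 10110101 (10xxxxxx ✓), payload 110101.
Concatenate: 100001011101111110101 = 0x10BBF5 (21 bits → U+10BBF5).

U+10BBF5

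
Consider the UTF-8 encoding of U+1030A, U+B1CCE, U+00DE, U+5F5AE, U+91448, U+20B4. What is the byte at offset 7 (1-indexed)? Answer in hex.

0xB3

1-indexed offset 7 is 0-indexed offset 6.
U+1030A → 4-byte form F0 90 8C 8A at offsets 0–3.
U+B1CCE → 4-byte form F2 B1 B3 8E at offsets 4–7.
Offset 6 falls in char 2's range; it's byte 3 of F2 B1 B3 8E = 0xB3.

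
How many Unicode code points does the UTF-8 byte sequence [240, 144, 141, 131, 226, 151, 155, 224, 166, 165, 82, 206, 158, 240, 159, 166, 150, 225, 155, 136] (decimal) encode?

Byte at offset 0: 0xF0 = 11110000 → 4-byte char (#1). Advance 4.
Byte at offset 4: 0xE2 = 11100010 → 3-byte char (#2). Advance 3.
Byte at offset 7: 0xE0 = 11100000 → 3-byte char (#3). Advance 3.
Byte at offset 10: 0x52 = 01010010 → 1-byte char (#4). Advance 1.
Byte at offset 11: 0xCE = 11001110 → 2-byte char (#5). Advance 2.
Byte at offset 13: 0xF0 = 11110000 → 4-byte char (#6). Advance 4.
Byte at offset 17: 0xE1 = 11100001 → 3-byte char (#7). Advance 3.
Reached end at offset 20 after 7 code points.

7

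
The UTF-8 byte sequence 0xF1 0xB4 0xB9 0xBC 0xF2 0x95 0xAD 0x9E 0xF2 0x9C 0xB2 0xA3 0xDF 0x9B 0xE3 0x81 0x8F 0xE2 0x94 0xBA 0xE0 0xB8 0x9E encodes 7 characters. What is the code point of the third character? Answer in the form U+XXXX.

Offset 0: leading byte 0xF1 = 11110001 → 4-byte char #1 = F1 B4 B9 BC.
Offset 4: leading byte 0xF2 = 11110010 → 4-byte char #2 = F2 95 AD 9E.
Offset 8: leading byte 0xF2 = 11110010 → 4-byte char #3 = F2 9C B2 A3.
Leading byte 0xF2 = 11110010 matches 11110xxx → 4-byte sequence.
Byte 1: 0xF2 = 11110010, payload 010 (3 bits).
Byte 2: 0x9C = 10011100 (10xxxxxx ✓), payload 011100.
Byte 3: 0xB2 = 10110010 (10xxxxxx ✓), payload 110010.
Byte 4: 0xA3 = 10100011 (10xxxxxx ✓), payload 100011.
Concatenate: 010011100110010100011 = 0x9CCA3 (21 bits → U+9CCA3).

U+9CCA3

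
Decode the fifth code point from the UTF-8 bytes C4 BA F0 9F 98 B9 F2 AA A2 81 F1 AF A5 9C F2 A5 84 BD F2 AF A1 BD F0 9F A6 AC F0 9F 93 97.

Offset 0: leading byte 0xC4 = 11000100 → 2-byte char #1 = C4 BA.
Offset 2: leading byte 0xF0 = 11110000 → 4-byte char #2 = F0 9F 98 B9.
Offset 6: leading byte 0xF2 = 11110010 → 4-byte char #3 = F2 AA A2 81.
Offset 10: leading byte 0xF1 = 11110001 → 4-byte char #4 = F1 AF A5 9C.
Offset 14: leading byte 0xF2 = 11110010 → 4-byte char #5 = F2 A5 84 BD.
Leading byte 0xF2 = 11110010 matches 11110xxx → 4-byte sequence.
Byte 1: 0xF2 = 11110010, payload 010 (3 bits).
Byte 2: 0xA5 = 10100101 (10xxxxxx ✓), payload 100101.
Byte 3: 0x84 = 10000100 (10xxxxxx ✓), payload 000100.
Byte 4: 0xBD = 10111101 (10xxxxxx ✓), payload 111101.
Concatenate: 010100101000100111101 = 0xA513D (21 bits → U+A513D).

U+A513D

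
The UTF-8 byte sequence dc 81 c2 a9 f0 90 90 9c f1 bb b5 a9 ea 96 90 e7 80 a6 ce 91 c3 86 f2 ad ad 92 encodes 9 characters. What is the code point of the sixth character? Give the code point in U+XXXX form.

Offset 0: leading byte 0xDC = 11011100 → 2-byte char #1 = DC 81.
Offset 2: leading byte 0xC2 = 11000010 → 2-byte char #2 = C2 A9.
Offset 4: leading byte 0xF0 = 11110000 → 4-byte char #3 = F0 90 90 9C.
Offset 8: leading byte 0xF1 = 11110001 → 4-byte char #4 = F1 BB B5 A9.
Offset 12: leading byte 0xEA = 11101010 → 3-byte char #5 = EA 96 90.
Offset 15: leading byte 0xE7 = 11100111 → 3-byte char #6 = E7 80 A6.
Leading byte 0xE7 = 11100111 matches 1110xxxx → 3-byte sequence.
Byte 1: 0xE7 = 11100111, payload 0111 (4 bits).
Byte 2: 0x80 = 10000000 (10xxxxxx ✓), payload 000000.
Byte 3: 0xA6 = 10100110 (10xxxxxx ✓), payload 100110.
Concatenate: 0111000000100110 = 0x7026 (16 bits → U+7026).

U+7026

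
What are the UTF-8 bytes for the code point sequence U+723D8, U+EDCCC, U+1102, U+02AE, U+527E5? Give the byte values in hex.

U+723D8: 4-byte form → F1 B2 8F 98.
U+EDCCC: 4-byte form → F3 AD B3 8C.
U+1102: 3-byte form → E1 84 82.
U+02AE: 2-byte form → CA AE.
U+527E5: 4-byte form → F1 92 9F A5.
Concatenated (17 bytes): F1 B2 8F 98 F3 AD B3 8C E1 84 82 CA AE F1 92 9F A5.

F1 B2 8F 98 F3 AD B3 8C E1 84 82 CA AE F1 92 9F A5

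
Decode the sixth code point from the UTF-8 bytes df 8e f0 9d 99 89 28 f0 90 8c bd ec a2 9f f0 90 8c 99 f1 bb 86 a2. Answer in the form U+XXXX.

Offset 0: leading byte 0xDF = 11011111 → 2-byte char #1 = DF 8E.
Offset 2: leading byte 0xF0 = 11110000 → 4-byte char #2 = F0 9D 99 89.
Offset 6: leading byte 0x28 = 00101000 → 1-byte char #3 = 28.
Offset 7: leading byte 0xF0 = 11110000 → 4-byte char #4 = F0 90 8C BD.
Offset 11: leading byte 0xEC = 11101100 → 3-byte char #5 = EC A2 9F.
Offset 14: leading byte 0xF0 = 11110000 → 4-byte char #6 = F0 90 8C 99.
Leading byte 0xF0 = 11110000 matches 11110xxx → 4-byte sequence.
Byte 1: 0xF0 = 11110000, payload 000 (3 bits).
Byte 2: 0x90 = 10010000 (10xxxxxx ✓), payload 010000.
Byte 3: 0x8C = 10001100 (10xxxxxx ✓), payload 001100.
Byte 4: 0x99 = 10011001 (10xxxxxx ✓), payload 011001.
Concatenate: 000010000001100011001 = 0x10319 (21 bits → U+10319).

U+10319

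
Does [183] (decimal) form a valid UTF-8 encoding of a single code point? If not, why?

invalid (continuation byte with no leading byte)

Byte 0xB7 = 10110111 has the form 10xxxxxx — a continuation byte — but there is no preceding leading byte.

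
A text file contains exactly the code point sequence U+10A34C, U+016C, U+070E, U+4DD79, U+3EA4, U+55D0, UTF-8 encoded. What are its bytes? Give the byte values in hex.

U+10A34C: 4-byte form → F4 8A 8D 8C.
U+016C: 2-byte form → C5 AC.
U+070E: 2-byte form → DC 8E.
U+4DD79: 4-byte form → F1 8D B5 B9.
U+3EA4: 3-byte form → E3 BA A4.
U+55D0: 3-byte form → E5 97 90.
Concatenated (18 bytes): F4 8A 8D 8C C5 AC DC 8E F1 8D B5 B9 E3 BA A4 E5 97 90.

F4 8A 8D 8C C5 AC DC 8E F1 8D B5 B9 E3 BA A4 E5 97 90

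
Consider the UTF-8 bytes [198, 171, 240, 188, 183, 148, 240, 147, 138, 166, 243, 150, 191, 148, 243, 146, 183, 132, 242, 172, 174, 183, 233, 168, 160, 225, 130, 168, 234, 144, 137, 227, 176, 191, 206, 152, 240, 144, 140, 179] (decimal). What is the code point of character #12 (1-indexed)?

Offset 0: leading byte 0xC6 = 11000110 → 2-byte char #1 = C6 AB.
Offset 2: leading byte 0xF0 = 11110000 → 4-byte char #2 = F0 BC B7 94.
Offset 6: leading byte 0xF0 = 11110000 → 4-byte char #3 = F0 93 8A A6.
Offset 10: leading byte 0xF3 = 11110011 → 4-byte char #4 = F3 96 BF 94.
Offset 14: leading byte 0xF3 = 11110011 → 4-byte char #5 = F3 92 B7 84.
Offset 18: leading byte 0xF2 = 11110010 → 4-byte char #6 = F2 AC AE B7.
Offset 22: leading byte 0xE9 = 11101001 → 3-byte char #7 = E9 A8 A0.
Offset 25: leading byte 0xE1 = 11100001 → 3-byte char #8 = E1 82 A8.
Offset 28: leading byte 0xEA = 11101010 → 3-byte char #9 = EA 90 89.
Offset 31: leading byte 0xE3 = 11100011 → 3-byte char #10 = E3 B0 BF.
Offset 34: leading byte 0xCE = 11001110 → 2-byte char #11 = CE 98.
Offset 36: leading byte 0xF0 = 11110000 → 4-byte char #12 = F0 90 8C B3.
Leading byte 0xF0 = 11110000 matches 11110xxx → 4-byte sequence.
Byte 1: 0xF0 = 11110000, payload 000 (3 bits).
Byte 2: 0x90 = 10010000 (10xxxxxx ✓), payload 010000.
Byte 3: 0x8C = 10001100 (10xxxxxx ✓), payload 001100.
Byte 4: 0xB3 = 10110011 (10xxxxxx ✓), payload 110011.
Concatenate: 000010000001100110011 = 0x10333 (21 bits → U+10333).

U+10333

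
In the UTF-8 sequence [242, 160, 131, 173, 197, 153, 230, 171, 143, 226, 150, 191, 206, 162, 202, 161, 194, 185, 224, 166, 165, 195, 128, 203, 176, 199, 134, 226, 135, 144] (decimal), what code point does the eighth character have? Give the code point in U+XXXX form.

Offset 0: leading byte 0xF2 = 11110010 → 4-byte char #1 = F2 A0 83 AD.
Offset 4: leading byte 0xC5 = 11000101 → 2-byte char #2 = C5 99.
Offset 6: leading byte 0xE6 = 11100110 → 3-byte char #3 = E6 AB 8F.
Offset 9: leading byte 0xE2 = 11100010 → 3-byte char #4 = E2 96 BF.
Offset 12: leading byte 0xCE = 11001110 → 2-byte char #5 = CE A2.
Offset 14: leading byte 0xCA = 11001010 → 2-byte char #6 = CA A1.
Offset 16: leading byte 0xC2 = 11000010 → 2-byte char #7 = C2 B9.
Offset 18: leading byte 0xE0 = 11100000 → 3-byte char #8 = E0 A6 A5.
Leading byte 0xE0 = 11100000 matches 1110xxxx → 3-byte sequence.
Byte 1: 0xE0 = 11100000, payload 0000 (4 bits).
Byte 2: 0xA6 = 10100110 (10xxxxxx ✓), payload 100110.
Byte 3: 0xA5 = 10100101 (10xxxxxx ✓), payload 100101.
Concatenate: 0000100110100101 = 0x9A5 (16 bits → U+09A5).

U+09A5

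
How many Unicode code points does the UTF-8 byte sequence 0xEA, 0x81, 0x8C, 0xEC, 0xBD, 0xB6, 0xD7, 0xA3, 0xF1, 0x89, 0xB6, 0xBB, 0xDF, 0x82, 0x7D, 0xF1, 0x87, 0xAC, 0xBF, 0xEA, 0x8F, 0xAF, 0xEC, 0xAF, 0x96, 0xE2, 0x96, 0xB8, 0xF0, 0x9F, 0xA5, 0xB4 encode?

11

Byte at offset 0: 0xEA = 11101010 → 3-byte char (#1). Advance 3.
Byte at offset 3: 0xEC = 11101100 → 3-byte char (#2). Advance 3.
Byte at offset 6: 0xD7 = 11010111 → 2-byte char (#3). Advance 2.
Byte at offset 8: 0xF1 = 11110001 → 4-byte char (#4). Advance 4.
Byte at offset 12: 0xDF = 11011111 → 2-byte char (#5). Advance 2.
Byte at offset 14: 0x7D = 01111101 → 1-byte char (#6). Advance 1.
Byte at offset 15: 0xF1 = 11110001 → 4-byte char (#7). Advance 4.
Byte at offset 19: 0xEA = 11101010 → 3-byte char (#8). Advance 3.
Byte at offset 22: 0xEC = 11101100 → 3-byte char (#9). Advance 3.
Byte at offset 25: 0xE2 = 11100010 → 3-byte char (#10). Advance 3.
Byte at offset 28: 0xF0 = 11110000 → 4-byte char (#11). Advance 4.
Reached end at offset 32 after 11 code points.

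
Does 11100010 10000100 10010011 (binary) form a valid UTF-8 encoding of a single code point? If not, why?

Leading byte 0xE2 = 11100010 → 3-byte form.
Continuation bytes 0x84=10000100, 0x93=10010011 all match 10xxxxxx.
Decoded value 0x2113 is ≥ 0x800 (shortest form) and not a surrogate.

valid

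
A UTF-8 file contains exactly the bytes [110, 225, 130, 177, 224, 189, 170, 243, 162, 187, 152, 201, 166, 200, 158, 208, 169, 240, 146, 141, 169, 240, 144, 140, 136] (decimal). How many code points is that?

9

Byte at offset 0: 0x6E = 01101110 → 1-byte char (#1). Advance 1.
Byte at offset 1: 0xE1 = 11100001 → 3-byte char (#2). Advance 3.
Byte at offset 4: 0xE0 = 11100000 → 3-byte char (#3). Advance 3.
Byte at offset 7: 0xF3 = 11110011 → 4-byte char (#4). Advance 4.
Byte at offset 11: 0xC9 = 11001001 → 2-byte char (#5). Advance 2.
Byte at offset 13: 0xC8 = 11001000 → 2-byte char (#6). Advance 2.
Byte at offset 15: 0xD0 = 11010000 → 2-byte char (#7). Advance 2.
Byte at offset 17: 0xF0 = 11110000 → 4-byte char (#8). Advance 4.
Byte at offset 21: 0xF0 = 11110000 → 4-byte char (#9). Advance 4.
Reached end at offset 25 after 9 code points.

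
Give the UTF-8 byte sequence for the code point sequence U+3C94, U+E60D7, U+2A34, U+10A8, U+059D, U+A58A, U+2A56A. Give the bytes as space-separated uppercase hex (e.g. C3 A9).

E3 B2 94 F3 A6 83 97 E2 A8 B4 E1 82 A8 D6 9D EA 96 8A F0 AA 95 AA

U+3C94: 3-byte form → E3 B2 94.
U+E60D7: 4-byte form → F3 A6 83 97.
U+2A34: 3-byte form → E2 A8 B4.
U+10A8: 3-byte form → E1 82 A8.
U+059D: 2-byte form → D6 9D.
U+A58A: 3-byte form → EA 96 8A.
U+2A56A: 4-byte form → F0 AA 95 AA.
Concatenated (22 bytes): E3 B2 94 F3 A6 83 97 E2 A8 B4 E1 82 A8 D6 9D EA 96 8A F0 AA 95 AA.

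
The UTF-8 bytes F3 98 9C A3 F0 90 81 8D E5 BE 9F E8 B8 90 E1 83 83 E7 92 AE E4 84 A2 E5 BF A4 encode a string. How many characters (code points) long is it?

Byte at offset 0: 0xF3 = 11110011 → 4-byte char (#1). Advance 4.
Byte at offset 4: 0xF0 = 11110000 → 4-byte char (#2). Advance 4.
Byte at offset 8: 0xE5 = 11100101 → 3-byte char (#3). Advance 3.
Byte at offset 11: 0xE8 = 11101000 → 3-byte char (#4). Advance 3.
Byte at offset 14: 0xE1 = 11100001 → 3-byte char (#5). Advance 3.
Byte at offset 17: 0xE7 = 11100111 → 3-byte char (#6). Advance 3.
Byte at offset 20: 0xE4 = 11100100 → 3-byte char (#7). Advance 3.
Byte at offset 23: 0xE5 = 11100101 → 3-byte char (#8). Advance 3.
Reached end at offset 26 after 8 code points.

8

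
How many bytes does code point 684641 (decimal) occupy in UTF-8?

U+A7261 = 0xA7261. UTF-8 uses 1 byte below 0x80, 2 below 0x800, 3 below 0x10000, 4 up to 0x10FFFF. 0xA7261 is in U+10000–U+10FFFF → 4 bytes.

4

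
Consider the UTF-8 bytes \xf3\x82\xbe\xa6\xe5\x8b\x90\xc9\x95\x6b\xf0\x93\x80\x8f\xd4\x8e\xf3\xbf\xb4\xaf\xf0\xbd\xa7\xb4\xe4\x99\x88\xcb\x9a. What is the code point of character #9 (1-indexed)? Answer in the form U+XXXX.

U+4648

Offset 0: leading byte 0xF3 = 11110011 → 4-byte char #1 = F3 82 BE A6.
Offset 4: leading byte 0xE5 = 11100101 → 3-byte char #2 = E5 8B 90.
Offset 7: leading byte 0xC9 = 11001001 → 2-byte char #3 = C9 95.
Offset 9: leading byte 0x6B = 01101011 → 1-byte char #4 = 6B.
Offset 10: leading byte 0xF0 = 11110000 → 4-byte char #5 = F0 93 80 8F.
Offset 14: leading byte 0xD4 = 11010100 → 2-byte char #6 = D4 8E.
Offset 16: leading byte 0xF3 = 11110011 → 4-byte char #7 = F3 BF B4 AF.
Offset 20: leading byte 0xF0 = 11110000 → 4-byte char #8 = F0 BD A7 B4.
Offset 24: leading byte 0xE4 = 11100100 → 3-byte char #9 = E4 99 88.
Leading byte 0xE4 = 11100100 matches 1110xxxx → 3-byte sequence.
Byte 1: 0xE4 = 11100100, payload 0100 (4 bits).
Byte 2: 0x99 = 10011001 (10xxxxxx ✓), payload 011001.
Byte 3: 0x88 = 10001000 (10xxxxxx ✓), payload 001000.
Concatenate: 0100011001001000 = 0x4648 (16 bits → U+4648).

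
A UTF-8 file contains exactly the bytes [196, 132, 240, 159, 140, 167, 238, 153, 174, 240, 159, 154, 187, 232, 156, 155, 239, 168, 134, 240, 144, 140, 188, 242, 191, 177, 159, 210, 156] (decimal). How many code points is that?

Byte at offset 0: 0xC4 = 11000100 → 2-byte char (#1). Advance 2.
Byte at offset 2: 0xF0 = 11110000 → 4-byte char (#2). Advance 4.
Byte at offset 6: 0xEE = 11101110 → 3-byte char (#3). Advance 3.
Byte at offset 9: 0xF0 = 11110000 → 4-byte char (#4). Advance 4.
Byte at offset 13: 0xE8 = 11101000 → 3-byte char (#5). Advance 3.
Byte at offset 16: 0xEF = 11101111 → 3-byte char (#6). Advance 3.
Byte at offset 19: 0xF0 = 11110000 → 4-byte char (#7). Advance 4.
Byte at offset 23: 0xF2 = 11110010 → 4-byte char (#8). Advance 4.
Byte at offset 27: 0xD2 = 11010010 → 2-byte char (#9). Advance 2.
Reached end at offset 29 after 9 code points.

9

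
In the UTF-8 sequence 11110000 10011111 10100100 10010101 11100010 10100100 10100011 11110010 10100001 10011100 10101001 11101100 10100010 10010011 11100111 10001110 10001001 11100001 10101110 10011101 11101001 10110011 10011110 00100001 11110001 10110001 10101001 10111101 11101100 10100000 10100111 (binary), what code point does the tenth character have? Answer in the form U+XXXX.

Offset 0: leading byte 0xF0 = 11110000 → 4-byte char #1 = F0 9F A4 95.
Offset 4: leading byte 0xE2 = 11100010 → 3-byte char #2 = E2 A4 A3.
Offset 7: leading byte 0xF2 = 11110010 → 4-byte char #3 = F2 A1 9C A9.
Offset 11: leading byte 0xEC = 11101100 → 3-byte char #4 = EC A2 93.
Offset 14: leading byte 0xE7 = 11100111 → 3-byte char #5 = E7 8E 89.
Offset 17: leading byte 0xE1 = 11100001 → 3-byte char #6 = E1 AE 9D.
Offset 20: leading byte 0xE9 = 11101001 → 3-byte char #7 = E9 B3 9E.
Offset 23: leading byte 0x21 = 00100001 → 1-byte char #8 = 21.
Offset 24: leading byte 0xF1 = 11110001 → 4-byte char #9 = F1 B1 A9 BD.
Offset 28: leading byte 0xEC = 11101100 → 3-byte char #10 = EC A0 A7.
Leading byte 0xEC = 11101100 matches 1110xxxx → 3-byte sequence.
Byte 1: 0xEC = 11101100, payload 1100 (4 bits).
Byte 2: 0xA0 = 10100000 (10xxxxxx ✓), payload 100000.
Byte 3: 0xA7 = 10100111 (10xxxxxx ✓), payload 100111.
Concatenate: 1100100000100111 = 0xC827 (16 bits → U+C827).

U+C827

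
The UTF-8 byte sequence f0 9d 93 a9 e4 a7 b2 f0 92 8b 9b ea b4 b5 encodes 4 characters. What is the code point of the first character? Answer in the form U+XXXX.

Offset 0: leading byte 0xF0 = 11110000 → 4-byte char #1 = F0 9D 93 A9.
Leading byte 0xF0 = 11110000 matches 11110xxx → 4-byte sequence.
Byte 1: 0xF0 = 11110000, payload 000 (3 bits).
Byte 2: 0x9D = 10011101 (10xxxxxx ✓), payload 011101.
Byte 3: 0x93 = 10010011 (10xxxxxx ✓), payload 010011.
Byte 4: 0xA9 = 10101001 (10xxxxxx ✓), payload 101001.
Concatenate: 000011101010011101001 = 0x1D4E9 (21 bits → U+1D4E9).

U+1D4E9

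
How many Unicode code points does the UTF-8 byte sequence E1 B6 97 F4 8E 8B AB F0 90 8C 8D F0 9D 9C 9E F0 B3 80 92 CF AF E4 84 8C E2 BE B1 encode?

Byte at offset 0: 0xE1 = 11100001 → 3-byte char (#1). Advance 3.
Byte at offset 3: 0xF4 = 11110100 → 4-byte char (#2). Advance 4.
Byte at offset 7: 0xF0 = 11110000 → 4-byte char (#3). Advance 4.
Byte at offset 11: 0xF0 = 11110000 → 4-byte char (#4). Advance 4.
Byte at offset 15: 0xF0 = 11110000 → 4-byte char (#5). Advance 4.
Byte at offset 19: 0xCF = 11001111 → 2-byte char (#6). Advance 2.
Byte at offset 21: 0xE4 = 11100100 → 3-byte char (#7). Advance 3.
Byte at offset 24: 0xE2 = 11100010 → 3-byte char (#8). Advance 3.
Reached end at offset 27 after 8 code points.

8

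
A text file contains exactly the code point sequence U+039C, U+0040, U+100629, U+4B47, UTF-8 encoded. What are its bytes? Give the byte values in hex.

U+039C: 2-byte form → CE 9C.
U+0040: 1-byte form → 40.
U+100629: 4-byte form → F4 80 98 A9.
U+4B47: 3-byte form → E4 AD 87.
Concatenated (10 bytes): CE 9C 40 F4 80 98 A9 E4 AD 87.

CE 9C 40 F4 80 98 A9 E4 AD 87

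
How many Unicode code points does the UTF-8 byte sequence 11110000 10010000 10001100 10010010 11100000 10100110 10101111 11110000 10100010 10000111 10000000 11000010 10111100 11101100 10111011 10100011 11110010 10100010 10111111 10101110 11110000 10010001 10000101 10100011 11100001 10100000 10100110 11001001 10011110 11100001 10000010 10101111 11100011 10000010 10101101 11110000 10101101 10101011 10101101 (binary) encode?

Byte at offset 0: 0xF0 = 11110000 → 4-byte char (#1). Advance 4.
Byte at offset 4: 0xE0 = 11100000 → 3-byte char (#2). Advance 3.
Byte at offset 7: 0xF0 = 11110000 → 4-byte char (#3). Advance 4.
Byte at offset 11: 0xC2 = 11000010 → 2-byte char (#4). Advance 2.
Byte at offset 13: 0xEC = 11101100 → 3-byte char (#5). Advance 3.
Byte at offset 16: 0xF2 = 11110010 → 4-byte char (#6). Advance 4.
Byte at offset 20: 0xF0 = 11110000 → 4-byte char (#7). Advance 4.
Byte at offset 24: 0xE1 = 11100001 → 3-byte char (#8). Advance 3.
Byte at offset 27: 0xC9 = 11001001 → 2-byte char (#9). Advance 2.
Byte at offset 29: 0xE1 = 11100001 → 3-byte char (#10). Advance 3.
Byte at offset 32: 0xE3 = 11100011 → 3-byte char (#11). Advance 3.
Byte at offset 35: 0xF0 = 11110000 → 4-byte char (#12). Advance 4.
Reached end at offset 39 after 12 code points.

12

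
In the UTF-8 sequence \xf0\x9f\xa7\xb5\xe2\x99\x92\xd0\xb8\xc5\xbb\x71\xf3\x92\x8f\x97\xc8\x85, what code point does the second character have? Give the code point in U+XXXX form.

Offset 0: leading byte 0xF0 = 11110000 → 4-byte char #1 = F0 9F A7 B5.
Offset 4: leading byte 0xE2 = 11100010 → 3-byte char #2 = E2 99 92.
Leading byte 0xE2 = 11100010 matches 1110xxxx → 3-byte sequence.
Byte 1: 0xE2 = 11100010, payload 0010 (4 bits).
Byte 2: 0x99 = 10011001 (10xxxxxx ✓), payload 011001.
Byte 3: 0x92 = 10010010 (10xxxxxx ✓), payload 010010.
Concatenate: 0010011001010010 = 0x2652 (16 bits → U+2652).

U+2652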